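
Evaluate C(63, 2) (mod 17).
15

Using Lucas' theorem:
Write n=63 and k=2 in base 17:
n in base 17: [3, 12]
k in base 17: [0, 2]
C(63,2) mod 17 = ∏ C(n_i, k_i) mod 17
Digit binomials (mod 17): C(3,0) = 1; C(12,2) = 66 ≡ 15
Product: 1 × 15 = 15 ≡ 15 (mod 17)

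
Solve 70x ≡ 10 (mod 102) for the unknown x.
x ≡ 22 (mod 51)

gcd(70, 102) = 2, which divides 10, so solutions exist.
Divide through by 2: 35x ≡ 5 (mod 51).
Find 35^(-1) mod 51 by the extended Euclidean algorithm:
51 = 1 × 35 + 16  ⟹  16 = (1)·51 + (-1)·35
35 = 2 × 16 + 3  ⟹  3 = (-2)·51 + (3)·35
16 = 5 × 3 + 1  ⟹  1 = (11)·51 + (-16)·35
So (-16)·35 ≡ 1 (mod 51), i.e. 35^(-1) ≡ -16 ≡ 35 (mod 51).
x ≡ 35 × 5 = 175 ≡ 22 (mod 51).
Check: 70 × 22 = 1540 ≡ 10 (mod 102).
x ≡ 22 (mod 51), giving 2 solutions mod 102.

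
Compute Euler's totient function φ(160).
64

160 = 2^5 × 5
φ(n) = n × ∏(1 - 1/p) for each prime p dividing n
φ(160) = 160 × (1 - 1/2) × (1 - 1/5) = 64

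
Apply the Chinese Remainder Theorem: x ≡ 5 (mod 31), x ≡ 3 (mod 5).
98

Using Chinese Remainder Theorem:
M = 31 × 5 = 155
M1 = 5, M2 = 31
y1 = 5^(-1) mod 31 = 25
y2 = 31^(-1) mod 5 = 1
x = (5×5×25 + 3×31×1) mod 155 = 98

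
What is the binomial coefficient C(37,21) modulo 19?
1

Using Lucas' theorem:
Write n=37 and k=21 in base 19:
n in base 19: [1, 18]
k in base 19: [1, 2]
C(37,21) mod 19 = ∏ C(n_i, k_i) mod 19
Digit binomials (mod 19): C(1,1) = 1; C(18,2) = 153 ≡ 1
Product: 1 × 1 = 1 ≡ 1 (mod 19)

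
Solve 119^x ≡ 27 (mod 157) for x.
18

Baby-step giant-step with step n = ⌈√157⌉ = 13.
Baby steps 119^j mod 157 (j:value) for j=0..12: 0:1, 1:119, 2:31, 3:78, 4:19, 5:63, 6:118, 7:69, 8:47, 9:98, 10:44, 11:55, 12:108.
Giant-step multiplier: 119^(-13) ≡ 119^(156-13) = 119^143 ≡ 107 (mod 157).
Giant steps γ_i = 27·107^i mod 157: γ_0=27, γ_1=63 (in table at j=5).
x = i·n + j = 1·13 + 5 = 18.
Check: 119^18 ≡ 27 (mod 157).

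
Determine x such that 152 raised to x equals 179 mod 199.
101

Baby-step giant-step with step n = ⌈√199⌉ = 15.
Baby steps 152^j mod 199 (j:value) for j=0..14: 0:1, 1:152, 2:20, 3:55, 4:2, 5:105, 6:40, 7:110, 8:4, 9:11, 10:80, 11:21, 12:8, 13:22, 14:160.
Giant-step multiplier: 152^(-15) ≡ 152^(198-15) = 152^183 ≡ 109 (mod 199).
Giant steps γ_i = 179·109^i mod 199: γ_0=179, γ_1=9, γ_2=185, γ_3=66, γ_4=30, γ_5=86, γ_6=21 (in table at j=11).
x = i·n + j = 6·15 + 11 = 101.
Check: 152^101 ≡ 179 (mod 199).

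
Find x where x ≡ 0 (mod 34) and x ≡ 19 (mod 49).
68

Using Chinese Remainder Theorem:
M = 34 × 49 = 1666
M1 = 49, M2 = 34
y1 = 49^(-1) mod 34 = 25
y2 = 34^(-1) mod 49 = 13
x = (0×49×25 + 19×34×13) mod 1666 = 68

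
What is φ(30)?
8

30 = 2 × 3 × 5
φ(n) = n × ∏(1 - 1/p) for each prime p dividing n
φ(30) = 30 × (1 - 1/2) × (1 - 1/3) × (1 - 1/5) = 8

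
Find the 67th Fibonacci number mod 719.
111

Matrix identity: Q^n = [[F_(n+1), F_n], [F_n, F_(n-1)]] with Q = [[1,1],[1,0]].
n = 67 = 1000011₂. Square-and-multiply, entries mod 719:
Q^1 = [[1,1],[1,0]]
Q^2 = (Q^1)² = [[2,1],[1,1]]
Q^4 = (Q^2)² = [[5,3],[3,2]]
Q^8 = (Q^4)² = [[34,21],[21,13]]
Q^16 = (Q^8)² = [[159,268],[268,610]]
Q^33 = (Q^16)²·Q = [[498,40],[40,458]]
Q^67 = (Q^33)²·Q = [[244,111],[111,133]]
F_67 mod 719 = Q^67[0][1] = 111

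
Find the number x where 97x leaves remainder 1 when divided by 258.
133

gcd(97, 258) = 1, so the inverse exists.
Extended Euclidean algorithm on (258, 97):
258 = 2 × 97 + 64  ⟹  64 = (1)·258 + (-2)·97
97 = 1 × 64 + 33  ⟹  33 = (-1)·258 + (3)·97
64 = 1 × 33 + 31  ⟹  31 = (2)·258 + (-5)·97
33 = 1 × 31 + 2  ⟹  2 = (-3)·258 + (8)·97
31 = 15 × 2 + 1  ⟹  1 = (47)·258 + (-125)·97
So (-125)·97 ≡ 1 (mod 258), i.e. 97^(-1) ≡ -125 ≡ 133 (mod 258).
Check: 97 × 133 = 12901 ≡ 1 (mod 258)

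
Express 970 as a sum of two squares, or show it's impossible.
3² + 31² (a=3, b=31)

Factorization: 970 = 2 × 5 × 97
By Fermat: n is sum of two squares iff every prime p ≡ 3 (mod 4) appears to even power.
All primes ≡ 3 (mod 4) appear to even power.
Search a = 0, 1, 2, … for 970 - a² a perfect square: first hit at a = 3: 970 - 9 = 961 = 31².
970 = 3² + 31² = 9 + 961 ✓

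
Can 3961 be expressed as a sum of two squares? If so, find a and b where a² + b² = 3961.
19² + 60² (a=19, b=60)

Factorization: 3961 = 17 × 233
By Fermat: n is sum of two squares iff every prime p ≡ 3 (mod 4) appears to even power.
All primes ≡ 3 (mod 4) appear to even power.
Search a = 0, 1, 2, … for 3961 - a² a perfect square: first hit at a = 19: 3961 - 361 = 3600 = 60².
3961 = 19² + 60² = 361 + 3600 ✓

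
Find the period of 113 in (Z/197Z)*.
28

197 is prime, so ord(113) divides φ(197) = 196.
Divisors of 196: 1, 2, 4, 7, 14, 28, 49, 98, 196.
Repeated squaring: 113^1 ≡ 113, 113^2 ≡ 161, 113^4 ≡ 114, 113^8 ≡ 191, 113^16 ≡ 36, 113^32 ≡ 114, 113^64 ≡ 191, 113^128 ≡ 36 (mod 197).
Test 113^d mod 197 for each divisor d in increasing order:
113^1 ≡ 113
113^2 ≡ 161
113^4 ≡ 114
113^7 = 113^4·113^2·113^1 ≡ 183
113^14 = 113^8·113^4·113^2 ≡ 196
113^28 = 113^16·113^8·113^4 ≡ 1  ← first divisor giving 1
The order is 28.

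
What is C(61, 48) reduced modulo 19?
0

Using Lucas' theorem:
Write n=61 and k=48 in base 19:
n in base 19: [3, 4]
k in base 19: [2, 10]
C(61,48) mod 19 = ∏ C(n_i, k_i) mod 19
Digit binomials (mod 19): C(3,2) = 3; C(4,10) = 0 (k_i > n_i)
Product: 3 × 0 = 0 ≡ 0 (mod 19)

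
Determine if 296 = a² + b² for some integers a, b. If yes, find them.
10² + 14² (a=10, b=14)

Factorization: 296 = 2^3 × 37
By Fermat: n is sum of two squares iff every prime p ≡ 3 (mod 4) appears to even power.
All primes ≡ 3 (mod 4) appear to even power.
Search a = 0, 1, 2, … for 296 - a² a perfect square: first hit at a = 10: 296 - 100 = 196 = 14².
296 = 10² + 14² = 100 + 196 ✓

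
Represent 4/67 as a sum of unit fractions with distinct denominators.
1/17 + 1/1139

Greedy algorithm:
4/67: ceiling(67/4) = 17, use 1/17
1/1139: ceiling(1139/1) = 1139, use 1/1139
Result: 4/67 = 1/17 + 1/1139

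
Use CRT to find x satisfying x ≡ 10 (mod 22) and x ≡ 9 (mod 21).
450

Using Chinese Remainder Theorem:
M = 22 × 21 = 462
M1 = 21, M2 = 22
y1 = 21^(-1) mod 22 = 21
y2 = 22^(-1) mod 21 = 1
x = (10×21×21 + 9×22×1) mod 462 = 450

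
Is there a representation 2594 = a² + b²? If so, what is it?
35² + 37² (a=35, b=37)

Factorization: 2594 = 2 × 1297
By Fermat: n is sum of two squares iff every prime p ≡ 3 (mod 4) appears to even power.
All primes ≡ 3 (mod 4) appear to even power.
Search a = 0, 1, 2, … for 2594 - a² a perfect square: first hit at a = 35: 2594 - 1225 = 1369 = 37².
2594 = 35² + 37² = 1225 + 1369 ✓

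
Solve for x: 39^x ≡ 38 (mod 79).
30

Baby-step giant-step with step n = ⌈√79⌉ = 9.
Baby steps 39^j mod 79 (j:value) for j=0..8: 0:1, 1:39, 2:20, 3:69, 4:5, 5:37, 6:21, 7:29, 8:25.
Giant-step multiplier: 39^(-9) ≡ 39^(78-9) = 39^69 ≡ 41 (mod 79).
Giant steps γ_i = 38·41^i mod 79: γ_0=38, γ_1=57, γ_2=46, γ_3=69 (in table at j=3).
x = i·n + j = 3·9 + 3 = 30.
Check: 39^30 ≡ 38 (mod 79).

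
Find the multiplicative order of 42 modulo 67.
22

67 is prime, so ord(42) divides φ(67) = 66.
Divisors of 66: 1, 2, 3, 6, 11, 22, 33, 66.
Repeated squaring: 42^1 ≡ 42, 42^2 ≡ 22, 42^4 ≡ 15, 42^8 ≡ 24, 42^16 ≡ 40, 42^32 ≡ 59, 42^64 ≡ 64 (mod 67).
Test 42^d mod 67 for each divisor d in increasing order:
42^1 ≡ 42
42^2 ≡ 22
42^3 = 42^2·42^1 ≡ 53
42^6 = 42^4·42^2 ≡ 62
42^11 = 42^8·42^2·42^1 ≡ 66
42^22 = 42^16·42^4·42^2 ≡ 1  ← first divisor giving 1
The order is 22.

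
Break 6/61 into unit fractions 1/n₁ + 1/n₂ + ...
1/11 + 1/135 + 1/22647 + 1/683826165

Greedy algorithm:
6/61: ceiling(61/6) = 11, use 1/11
5/671: ceiling(671/5) = 135, use 1/135
4/90585: ceiling(90585/4) = 22647, use 1/22647
1/683826165: ceiling(683826165/1) = 683826165, use 1/683826165
Result: 6/61 = 1/11 + 1/135 + 1/22647 + 1/683826165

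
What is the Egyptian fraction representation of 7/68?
1/10 + 1/340

Greedy algorithm:
7/68: ceiling(68/7) = 10, use 1/10
1/340: ceiling(340/1) = 340, use 1/340
Result: 7/68 = 1/10 + 1/340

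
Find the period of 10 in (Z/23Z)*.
22

23 is prime, so ord(10) divides φ(23) = 22.
Divisors of 22: 1, 2, 11, 22.
Repeated squaring: 10^1 ≡ 10, 10^2 ≡ 8, 10^4 ≡ 18, 10^8 ≡ 2, 10^16 ≡ 4 (mod 23).
Test 10^d mod 23 for each divisor d in increasing order:
10^1 ≡ 10
10^2 ≡ 8
10^11 = 10^8·10^2·10^1 ≡ 22
10^22 = 10^16·10^4·10^2 ≡ 1  ← first divisor giving 1
The order is 22.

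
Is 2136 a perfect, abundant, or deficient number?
abundant

Proper divisors of 2136: sum = 1 + 2 + 3 + 4 + 6 + 8 + 12 + 24 + 89 + 178 + 267 + 356 + 534 + 712 + 1068 = 3264
Since 3264 > 2136, 2136 is abundant.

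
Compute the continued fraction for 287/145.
[1; 1, 47, 3]

Euclidean algorithm steps:
287 = 1 × 145 + 142
145 = 1 × 142 + 3
142 = 47 × 3 + 1
3 = 3 × 1 + 0
Continued fraction: [1; 1, 47, 3]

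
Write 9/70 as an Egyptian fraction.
1/8 + 1/280

Greedy algorithm:
9/70: ceiling(70/9) = 8, use 1/8
1/280: ceiling(280/1) = 280, use 1/280
Result: 9/70 = 1/8 + 1/280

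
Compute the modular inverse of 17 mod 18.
17

gcd(17, 18) = 1, so the inverse exists.
Extended Euclidean algorithm on (18, 17):
18 = 1 × 17 + 1  ⟹  1 = (1)·18 + (-1)·17
So (-1)·17 ≡ 1 (mod 18), i.e. 17^(-1) ≡ -1 ≡ 17 (mod 18).
Check: 17 × 17 = 289 ≡ 1 (mod 18)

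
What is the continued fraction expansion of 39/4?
[9; 1, 3]

Euclidean algorithm steps:
39 = 9 × 4 + 3
4 = 1 × 3 + 1
3 = 3 × 1 + 0
Continued fraction: [9; 1, 3]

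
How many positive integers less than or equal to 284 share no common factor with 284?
140

284 = 2^2 × 71
φ(n) = n × ∏(1 - 1/p) for each prime p dividing n
φ(284) = 284 × (1 - 1/2) × (1 - 1/71) = 140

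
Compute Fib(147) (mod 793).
364

Matrix identity: Q^n = [[F_(n+1), F_n], [F_n, F_(n-1)]] with Q = [[1,1],[1,0]].
n = 147 = 10010011₂. Square-and-multiply, entries mod 793:
Q^1 = [[1,1],[1,0]]
Q^2 = (Q^1)² = [[2,1],[1,1]]
Q^4 = (Q^2)² = [[5,3],[3,2]]
Q^9 = (Q^4)²·Q = [[55,34],[34,21]]
Q^18 = (Q^9)² = [[216,205],[205,11]]
Q^36 = (Q^18)² = [[658,541],[541,117]]
Q^73 = (Q^36)²·Q = [[621,50],[50,571]]
Q^147 = (Q^73)²·Q = [[489,364],[364,125]]
F_147 mod 793 = Q^147[0][1] = 364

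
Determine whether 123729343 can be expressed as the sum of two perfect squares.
Not possible

Factorization: 123729343 = 101 × 107^3
By Fermat: n is sum of two squares iff every prime p ≡ 3 (mod 4) appears to even power.
Prime(s) ≡ 3 (mod 4) with odd exponent: [(107, 3)]
Therefore 123729343 cannot be expressed as a² + b².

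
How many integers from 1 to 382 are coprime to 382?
190

382 = 2 × 191
φ(n) = n × ∏(1 - 1/p) for each prime p dividing n
φ(382) = 382 × (1 - 1/2) × (1 - 1/191) = 190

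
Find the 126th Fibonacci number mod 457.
101

Matrix identity: Q^n = [[F_(n+1), F_n], [F_n, F_(n-1)]] with Q = [[1,1],[1,0]].
n = 126 = 1111110₂. Square-and-multiply, entries mod 457:
Q^1 = [[1,1],[1,0]]
Q^3 = (Q^1)²·Q = [[3,2],[2,1]]
Q^7 = (Q^3)²·Q = [[21,13],[13,8]]
Q^15 = (Q^7)²·Q = [[73,153],[153,377]]
Q^31 = (Q^15)²·Q = [[247,404],[404,300]]
Q^63 = (Q^31)²·Q = [[95,295],[295,257]]
Q^126 = (Q^63)² = [[80,101],[101,436]]
F_126 mod 457 = Q^126[0][1] = 101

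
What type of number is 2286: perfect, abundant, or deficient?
abundant

Proper divisors of 2286: sum = 1 + 2 + 3 + 6 + 9 + 18 + 127 + 254 + 381 + 762 + 1143 = 2706
Since 2706 > 2286, 2286 is abundant.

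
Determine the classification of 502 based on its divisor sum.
deficient

Proper divisors of 502: sum = 1 + 2 + 251 = 254
Since 254 < 502, 502 is deficient.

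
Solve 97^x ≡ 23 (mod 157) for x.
57

Baby-step giant-step with step n = ⌈√157⌉ = 13.
Baby steps 97^j mod 157 (j:value) for j=0..12: 0:1, 1:97, 2:146, 3:32, 4:121, 5:119, 6:82, 7:104, 8:40, 9:112, 10:31, 11:24, 12:130.
Giant-step multiplier: 97^(-13) ≡ 97^(156-13) = 97^143 ≡ 22 (mod 157).
Giant steps γ_i = 23·22^i mod 157: γ_0=23, γ_1=35, γ_2=142, γ_3=141, γ_4=119 (in table at j=5).
x = i·n + j = 4·13 + 5 = 57.
Check: 97^57 ≡ 23 (mod 157).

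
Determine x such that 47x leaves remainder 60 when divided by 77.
x ≡ 75 (mod 77)

gcd(47, 77) = 1, which divides 60, so solutions exist.
Find 47^(-1) mod 77 by the extended Euclidean algorithm:
77 = 1 × 47 + 30  ⟹  30 = (1)·77 + (-1)·47
47 = 1 × 30 + 17  ⟹  17 = (-1)·77 + (2)·47
30 = 1 × 17 + 13  ⟹  13 = (2)·77 + (-3)·47
17 = 1 × 13 + 4  ⟹  4 = (-3)·77 + (5)·47
13 = 3 × 4 + 1  ⟹  1 = (11)·77 + (-18)·47
So (-18)·47 ≡ 1 (mod 77), i.e. 47^(-1) ≡ -18 ≡ 59 (mod 77).
x ≡ 59 × 60 = 3540 ≡ 75 (mod 77).
Check: 47 × 75 = 3525 ≡ 60 (mod 77).
Unique solution: x ≡ 75 (mod 77)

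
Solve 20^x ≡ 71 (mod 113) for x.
7

Baby-step giant-step with step n = ⌈√113⌉ = 11.
Baby steps 20^j mod 113 (j:value) for j=0..10: 0:1, 1:20, 2:61, 3:90, 4:105, 5:66, 6:77, 7:71, 8:64, 9:37, 10:62.
h = 71 is already in the table at j=7, so x = 7.
Check: 20^7 ≡ 71 (mod 113).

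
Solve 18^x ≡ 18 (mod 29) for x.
1

Baby-step giant-step with step n = ⌈√29⌉ = 6.
Baby steps 18^j mod 29 (j:value) for j=0..5: 0:1, 1:18, 2:5, 3:3, 4:25, 5:15.
h = 18 is already in the table at j=1, so x = 1.
Check: 18^1 ≡ 18 (mod 29).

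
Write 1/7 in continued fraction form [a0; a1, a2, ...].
[0; 7]

Euclidean algorithm steps:
1 = 0 × 7 + 1
7 = 7 × 1 + 0
Continued fraction: [0; 7]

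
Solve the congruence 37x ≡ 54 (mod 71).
x ≡ 36 (mod 71)

gcd(37, 71) = 1, which divides 54, so solutions exist.
Find 37^(-1) mod 71 by the extended Euclidean algorithm:
71 = 1 × 37 + 34  ⟹  34 = (1)·71 + (-1)·37
37 = 1 × 34 + 3  ⟹  3 = (-1)·71 + (2)·37
34 = 11 × 3 + 1  ⟹  1 = (12)·71 + (-23)·37
So (-23)·37 ≡ 1 (mod 71), i.e. 37^(-1) ≡ -23 ≡ 48 (mod 71).
x ≡ 48 × 54 = 2592 ≡ 36 (mod 71).
Check: 37 × 36 = 1332 ≡ 54 (mod 71).
Unique solution: x ≡ 36 (mod 71)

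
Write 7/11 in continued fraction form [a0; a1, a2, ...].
[0; 1, 1, 1, 3]

Euclidean algorithm steps:
7 = 0 × 11 + 7
11 = 1 × 7 + 4
7 = 1 × 4 + 3
4 = 1 × 3 + 1
3 = 3 × 1 + 0
Continued fraction: [0; 1, 1, 1, 3]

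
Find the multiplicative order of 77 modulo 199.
198

199 is prime, so ord(77) divides φ(199) = 198.
Divisors of 198: 1, 2, 3, 6, 9, 11, 18, 22, 33, 66, 99, 198.
Repeated squaring: 77^1 ≡ 77, 77^2 ≡ 158, 77^4 ≡ 89, 77^8 ≡ 160, 77^16 ≡ 128, 77^32 ≡ 66, 77^64 ≡ 177, 77^128 ≡ 86 (mod 199).
Test 77^d mod 199 for each divisor d in increasing order:
77^1 ≡ 77
77^2 ≡ 158
77^3 = 77^2·77^1 ≡ 27
77^6 = 77^4·77^2 ≡ 132
77^9 = 77^8·77^1 ≡ 181
77^11 = 77^8·77^2·77^1 ≡ 141
77^18 = 77^16·77^2 ≡ 125
77^22 = 77^16·77^4·77^2 ≡ 180
77^33 = 77^32·77^1 ≡ 107
77^66 = 77^64·77^2 ≡ 106
77^99 = 77^64·77^32·77^2·77^1 ≡ 198
77^198 = 77^128·77^64·77^4·77^2 ≡ 1  ← first divisor giving 1
The order is 198.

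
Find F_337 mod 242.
13

Matrix identity: Q^n = [[F_(n+1), F_n], [F_n, F_(n-1)]] with Q = [[1,1],[1,0]].
n = 337 = 101010001₂. Square-and-multiply, entries mod 242:
Q^1 = [[1,1],[1,0]]
Q^2 = (Q^1)² = [[2,1],[1,1]]
Q^5 = (Q^2)²·Q = [[8,5],[5,3]]
Q^10 = (Q^5)² = [[89,55],[55,34]]
Q^21 = (Q^10)²·Q = [[45,56],[56,231]]
Q^42 = (Q^21)² = [[79,210],[210,111]]
Q^84 = (Q^42)² = [[5,212],[212,35]]
Q^168 = (Q^84)² = [[199,10],[10,189]]
Q^337 = (Q^168)²·Q = [[21,13],[13,8]]
F_337 mod 242 = Q^337[0][1] = 13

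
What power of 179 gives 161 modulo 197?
126

Baby-step giant-step with step n = ⌈√197⌉ = 15.
Baby steps 179^j mod 197 (j:value) for j=0..14: 0:1, 1:179, 2:127, 3:78, 4:172, 5:56, 6:174, 7:20, 8:34, 9:176, 10:181, 11:91, 12:135, 13:131, 14:6.
Giant-step multiplier: 179^(-15) ≡ 179^(196-15) = 179^181 ≡ 31 (mod 197).
Giant steps γ_i = 161·31^i mod 197: γ_0=161, γ_1=66, γ_2=76, γ_3=189, γ_4=146, γ_5=192, γ_6=42, γ_7=120, γ_8=174 (in table at j=6).
x = i·n + j = 8·15 + 6 = 126.
Check: 179^126 ≡ 161 (mod 197).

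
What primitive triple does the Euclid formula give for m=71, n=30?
(4141, 4260, 5941)

Euclid's formula: a = m² - n², b = 2mn, c = m² + n²
m = 71, n = 30
a = 71² - 30² = 5041 - 900 = 4141
b = 2 × 71 × 30 = 4260
c = 71² + 30² = 5041 + 900 = 5941
Verification: 4141² + 4260² = 17147881 + 18147600 = 35295481 = 5941² ✓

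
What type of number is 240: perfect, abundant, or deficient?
abundant

Proper divisors of 240: sum = 1 + 2 + 3 + 4 + 5 + 6 + 8 + 10 + ... + 48 + 60 + 80 + 120 (19 divisors) = 504
Since 504 > 240, 240 is abundant.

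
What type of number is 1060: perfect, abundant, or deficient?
abundant

Proper divisors of 1060: sum = 1 + 2 + 4 + 5 + 10 + 20 + 53 + 106 + 212 + 265 + 530 = 1208
Since 1208 > 1060, 1060 is abundant.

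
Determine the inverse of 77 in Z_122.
103

gcd(77, 122) = 1, so the inverse exists.
Extended Euclidean algorithm on (122, 77):
122 = 1 × 77 + 45  ⟹  45 = (1)·122 + (-1)·77
77 = 1 × 45 + 32  ⟹  32 = (-1)·122 + (2)·77
45 = 1 × 32 + 13  ⟹  13 = (2)·122 + (-3)·77
32 = 2 × 13 + 6  ⟹  6 = (-5)·122 + (8)·77
13 = 2 × 6 + 1  ⟹  1 = (12)·122 + (-19)·77
So (-19)·77 ≡ 1 (mod 122), i.e. 77^(-1) ≡ -19 ≡ 103 (mod 122).
Check: 77 × 103 = 7931 ≡ 1 (mod 122)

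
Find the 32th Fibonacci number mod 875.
434

Matrix identity: Q^n = [[F_(n+1), F_n], [F_n, F_(n-1)]] with Q = [[1,1],[1,0]].
n = 32 = 100000₂. Square-and-multiply, entries mod 875:
Q^1 = [[1,1],[1,0]]
Q^2 = (Q^1)² = [[2,1],[1,1]]
Q^4 = (Q^2)² = [[5,3],[3,2]]
Q^8 = (Q^4)² = [[34,21],[21,13]]
Q^16 = (Q^8)² = [[722,112],[112,610]]
Q^32 = (Q^16)² = [[78,434],[434,519]]
F_32 mod 875 = Q^32[0][1] = 434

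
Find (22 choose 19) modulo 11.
0

Using Lucas' theorem:
Write n=22 and k=19 in base 11:
n in base 11: [2, 0]
k in base 11: [1, 8]
C(22,19) mod 11 = ∏ C(n_i, k_i) mod 11
Digit binomials (mod 11): C(2,1) = 2; C(0,8) = 0 (k_i > n_i)
Product: 2 × 0 = 0 ≡ 0 (mod 11)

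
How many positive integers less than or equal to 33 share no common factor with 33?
20

33 = 3 × 11
φ(n) = n × ∏(1 - 1/p) for each prime p dividing n
φ(33) = 33 × (1 - 1/3) × (1 - 1/11) = 20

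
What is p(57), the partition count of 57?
614154

p(n) counts ways to write n as a sum of positive integers (order ignored).
Euler's pentagonal recurrence: p(k) = p(k-1) + p(k-2) - p(k-5) - p(k-7) + p(k-12) + p(k-15) - ... (offsets j(3j∓1)/2, signs ++--, p(0)=1, p(<0)=0).
DP table for k = 0..56: p(0)=1, p(1)=1, p(2)=2, p(3)=3, p(4)=5, p(5)=7, p(6)=11, p(7)=15, p(8)=22, p(9)=30, p(10)=42, p(11)=56, p(12)=77, p(13)=101, p(14)=135, p(15)=176, p(16)=231, p(17)=297, p(18)=385, p(19)=490, p(20)=627, p(21)=792, p(22)=1002, p(23)=1255, p(24)=1575, p(25)=1958, p(26)=2436, p(27)=3010, p(28)=3718, p(29)=4565, p(30)=5604, p(31)=6842, p(32)=8349, p(33)=10143, p(34)=12310, p(35)=14883, p(36)=17977, p(37)=21637, p(38)=26015, p(39)=31185, p(40)=37338, p(41)=44583, p(42)=53174, p(43)=63261, p(44)=75175, p(45)=89134, p(46)=105558, p(47)=124754, p(48)=147273, p(49)=173525, p(50)=204226, p(51)=239943, p(52)=281589, p(53)=329931, p(54)=386155, p(55)=451276, p(56)=526823.
Final step: p(57) = p(56) + p(55) - p(52) - p(50) + p(45) + p(42) - p(35) - p(31) + p(22) + p(17) - p(6) - p(0)
= 526823 + 451276 - 281589 - 204226 + 89134 + 53174 - 14883 - 6842 + 1002 + 297 - 11 - 1
= 614154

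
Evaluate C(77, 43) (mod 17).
6

Using Lucas' theorem:
Write n=77 and k=43 in base 17:
n in base 17: [4, 9]
k in base 17: [2, 9]
C(77,43) mod 17 = ∏ C(n_i, k_i) mod 17
Digit binomials (mod 17): C(4,2) = 6; C(9,9) = 1
Product: 6 × 1 = 6 ≡ 6 (mod 17)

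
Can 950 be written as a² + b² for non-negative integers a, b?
Not possible

Factorization: 950 = 2 × 5^2 × 19
By Fermat: n is sum of two squares iff every prime p ≡ 3 (mod 4) appears to even power.
Prime(s) ≡ 3 (mod 4) with odd exponent: [(19, 1)]
Therefore 950 cannot be expressed as a² + b².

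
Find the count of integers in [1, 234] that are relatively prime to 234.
72

234 = 2 × 3^2 × 13
φ(n) = n × ∏(1 - 1/p) for each prime p dividing n
φ(234) = 234 × (1 - 1/2) × (1 - 1/3) × (1 - 1/13) = 72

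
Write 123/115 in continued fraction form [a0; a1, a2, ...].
[1; 14, 2, 1, 2]

Euclidean algorithm steps:
123 = 1 × 115 + 8
115 = 14 × 8 + 3
8 = 2 × 3 + 2
3 = 1 × 2 + 1
2 = 2 × 1 + 0
Continued fraction: [1; 14, 2, 1, 2]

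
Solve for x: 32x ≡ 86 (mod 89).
x ≡ 75 (mod 89)

gcd(32, 89) = 1, which divides 86, so solutions exist.
Find 32^(-1) mod 89 by the extended Euclidean algorithm:
89 = 2 × 32 + 25  ⟹  25 = (1)·89 + (-2)·32
32 = 1 × 25 + 7  ⟹  7 = (-1)·89 + (3)·32
25 = 3 × 7 + 4  ⟹  4 = (4)·89 + (-11)·32
7 = 1 × 4 + 3  ⟹  3 = (-5)·89 + (14)·32
4 = 1 × 3 + 1  ⟹  1 = (9)·89 + (-25)·32
So (-25)·32 ≡ 1 (mod 89), i.e. 32^(-1) ≡ -25 ≡ 64 (mod 89).
x ≡ 64 × 86 = 5504 ≡ 75 (mod 89).
Check: 32 × 75 = 2400 ≡ 86 (mod 89).
Unique solution: x ≡ 75 (mod 89)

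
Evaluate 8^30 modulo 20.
4

Repeated squaring. Binary of 30 = 11110.
8^1 ≡ 8 (mod 20); 8^2 ≡ 4 (mod 20); 8^4 ≡ 16 (mod 20); 8^8 ≡ 16 (mod 20); 8^16 ≡ 16 (mod 20)
8^30 = 8^2 × 8^4 × 8^8 × 8^16 ≡ 4 (mod 20)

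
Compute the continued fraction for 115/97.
[1; 5, 2, 1, 1, 3]

Euclidean algorithm steps:
115 = 1 × 97 + 18
97 = 5 × 18 + 7
18 = 2 × 7 + 4
7 = 1 × 4 + 3
4 = 1 × 3 + 1
3 = 3 × 1 + 0
Continued fraction: [1; 5, 2, 1, 1, 3]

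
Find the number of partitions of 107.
431149389

p(n) counts ways to write n as a sum of positive integers (order ignored).
Euler's pentagonal recurrence: p(k) = p(k-1) + p(k-2) - p(k-5) - p(k-7) + p(k-12) + p(k-15) - ... (offsets j(3j∓1)/2, signs ++--, p(0)=1, p(<0)=0).
DP table for k = 0..106: p(0)=1, p(1)=1, p(2)=2, p(3)=3, p(4)=5, p(5)=7, p(6)=11, p(7)=15, p(8)=22, p(9)=30, p(10)=42, p(11)=56, p(12)=77, p(13)=101, p(14)=135, p(15)=176, p(16)=231, p(17)=297, p(18)=385, p(19)=490, p(20)=627, p(21)=792, p(22)=1002, p(23)=1255, p(24)=1575, p(25)=1958, p(26)=2436, p(27)=3010, p(28)=3718, p(29)=4565, p(30)=5604, p(31)=6842, p(32)=8349, p(33)=10143, p(34)=12310, p(35)=14883, p(36)=17977, p(37)=21637, p(38)=26015, p(39)=31185, p(40)=37338, p(41)=44583, p(42)=53174, p(43)=63261, p(44)=75175, p(45)=89134, p(46)=105558, p(47)=124754, p(48)=147273, p(49)=173525, p(50)=204226, p(51)=239943, p(52)=281589, p(53)=329931, p(54)=386155, p(55)=451276, p(56)=526823, p(57)=614154, p(58)=715220, p(59)=831820, p(60)=966467, p(61)=1121505, p(62)=1300156, p(63)=1505499, p(64)=1741630, p(65)=2012558, p(66)=2323520, p(67)=2679689, p(68)=3087735, p(69)=3554345, p(70)=4087968, p(71)=4697205, p(72)=5392783, p(73)=6185689, p(74)=7089500, p(75)=8118264, p(76)=9289091, p(77)=10619863, p(78)=12132164, p(79)=13848650, p(80)=15796476, p(81)=18004327, p(82)=20506255, p(83)=23338469, p(84)=26543660, p(85)=30167357, p(86)=34262962, p(87)=38887673, p(88)=44108109, p(89)=49995925, p(90)=56634173, p(91)=64112359, p(92)=72533807, p(93)=82010177, p(94)=92669720, p(95)=104651419, p(96)=118114304, p(97)=133230930, p(98)=150198136, p(99)=169229875, p(100)=190569292, p(101)=214481126, p(102)=241265379, p(103)=271248950, p(104)=304801365, p(105)=342325709, p(106)=384276336.
Final step: p(107) = p(106) + p(105) - p(102) - p(100) + p(95) + p(92) - p(85) - p(81) + p(72) + p(67) - p(56) - p(50) + p(37) + p(30) - p(15) - p(7)
= 384276336 + 342325709 - 241265379 - 190569292 + 104651419 + 72533807 - 30167357 - 18004327 + 5392783 + 2679689 - 526823 - 204226 + 21637 + 5604 - 176 - 15
= 431149389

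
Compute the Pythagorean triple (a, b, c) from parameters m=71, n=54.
(2125, 7668, 7957)

Euclid's formula: a = m² - n², b = 2mn, c = m² + n²
m = 71, n = 54
a = 71² - 54² = 5041 - 2916 = 2125
b = 2 × 71 × 54 = 7668
c = 71² + 54² = 5041 + 2916 = 7957
Verification: 2125² + 7668² = 4515625 + 58798224 = 63313849 = 7957² ✓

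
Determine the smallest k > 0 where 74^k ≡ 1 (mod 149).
148

149 is prime, so ord(74) divides φ(149) = 148.
Divisors of 148: 1, 2, 4, 37, 74, 148.
Repeated squaring: 74^1 ≡ 74, 74^2 ≡ 112, 74^4 ≡ 28, 74^8 ≡ 39, 74^16 ≡ 31, 74^32 ≡ 67, 74^64 ≡ 19, 74^128 ≡ 63 (mod 149).
Test 74^d mod 149 for each divisor d in increasing order:
74^1 ≡ 74
74^2 ≡ 112
74^4 ≡ 28
74^37 = 74^32·74^4·74^1 ≡ 105
74^74 = 74^64·74^8·74^2 ≡ 148
74^148 = 74^128·74^16·74^4 ≡ 1  ← first divisor giving 1
The order is 148.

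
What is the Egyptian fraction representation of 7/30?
1/5 + 1/30

Greedy algorithm:
7/30: ceiling(30/7) = 5, use 1/5
1/30: ceiling(30/1) = 30, use 1/30
Result: 7/30 = 1/5 + 1/30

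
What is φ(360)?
96

360 = 2^3 × 3^2 × 5
φ(n) = n × ∏(1 - 1/p) for each prime p dividing n
φ(360) = 360 × (1 - 1/2) × (1 - 1/3) × (1 - 1/5) = 96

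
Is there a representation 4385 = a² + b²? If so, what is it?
17² + 64² (a=17, b=64)

Factorization: 4385 = 5 × 877
By Fermat: n is sum of two squares iff every prime p ≡ 3 (mod 4) appears to even power.
All primes ≡ 3 (mod 4) appear to even power.
Search a = 0, 1, 2, … for 4385 - a² a perfect square: first hit at a = 17: 4385 - 289 = 4096 = 64².
4385 = 17² + 64² = 289 + 4096 ✓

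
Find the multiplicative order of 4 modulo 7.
3

7 is prime, so ord(4) divides φ(7) = 6.
Divisors of 6: 1, 2, 3, 6.
Repeated squaring: 4^1 ≡ 4, 4^2 ≡ 2, 4^4 ≡ 4 (mod 7).
Test 4^d mod 7 for each divisor d in increasing order:
4^1 ≡ 4
4^2 ≡ 2
4^3 = 4^2·4^1 ≡ 1  ← first divisor giving 1
The order is 3.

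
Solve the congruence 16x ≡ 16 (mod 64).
x ≡ 1 (mod 4)

gcd(16, 64) = 16, which divides 16, so solutions exist.
Divide through by 16: x ≡ 1 (mod 4).
The coefficient of x is now 1, so x ≡ 1 (mod 4).
Check: 16 × 1 = 16 ≡ 16 (mod 64).
x ≡ 1 (mod 4), giving 16 solutions mod 64.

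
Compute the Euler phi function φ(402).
132

402 = 2 × 3 × 67
φ(n) = n × ∏(1 - 1/p) for each prime p dividing n
φ(402) = 402 × (1 - 1/2) × (1 - 1/3) × (1 - 1/67) = 132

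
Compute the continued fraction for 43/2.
[21; 2]

Euclidean algorithm steps:
43 = 21 × 2 + 1
2 = 2 × 1 + 0
Continued fraction: [21; 2]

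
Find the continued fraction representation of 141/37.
[3; 1, 4, 3, 2]

Euclidean algorithm steps:
141 = 3 × 37 + 30
37 = 1 × 30 + 7
30 = 4 × 7 + 2
7 = 3 × 2 + 1
2 = 2 × 1 + 0
Continued fraction: [3; 1, 4, 3, 2]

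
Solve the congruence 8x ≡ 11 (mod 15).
x ≡ 7 (mod 15)

gcd(8, 15) = 1, which divides 11, so solutions exist.
Find 8^(-1) mod 15 by the extended Euclidean algorithm:
15 = 1 × 8 + 7  ⟹  7 = (1)·15 + (-1)·8
8 = 1 × 7 + 1  ⟹  1 = (-1)·15 + (2)·8
So (2)·8 ≡ 1 (mod 15), i.e. 8^(-1) ≡ 2 (mod 15).
x ≡ 2 × 11 = 22 ≡ 7 (mod 15).
Check: 8 × 7 = 56 ≡ 11 (mod 15).
Unique solution: x ≡ 7 (mod 15)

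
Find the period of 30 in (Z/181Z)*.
60

181 is prime, so ord(30) divides φ(181) = 180.
Divisors of 180: 1, 2, 3, 4, 5, 6, 9, 10, 12, 15, 18, 20, 30, 36, 45, 60, 90, 180.
Repeated squaring: 30^1 ≡ 30, 30^2 ≡ 176, 30^4 ≡ 25, 30^8 ≡ 82, 30^16 ≡ 27, 30^32 ≡ 5, 30^64 ≡ 25, 30^128 ≡ 82 (mod 181).
Test 30^d mod 181 for each divisor d in increasing order:
30^1 ≡ 30
30^2 ≡ 176
30^3 = 30^2·30^1 ≡ 31
30^4 ≡ 25
30^5 = 30^4·30^1 ≡ 26
30^6 = 30^4·30^2 ≡ 56
30^9 = 30^8·30^1 ≡ 107
30^10 = 30^8·30^2 ≡ 133
30^12 = 30^8·30^4 ≡ 59
30^15 = 30^8·30^4·30^2·30^1 ≡ 19
30^18 = 30^16·30^2 ≡ 46
30^20 = 30^16·30^4 ≡ 132
30^30 = 30^16·30^8·30^4·30^2 ≡ 180
30^36 = 30^32·30^4 ≡ 125
30^45 = 30^32·30^8·30^4·30^1 ≡ 162
30^60 = 30^32·30^16·30^8·30^4 ≡ 1  ← first divisor giving 1
The order is 60.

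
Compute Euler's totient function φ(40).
16

40 = 2^3 × 5
φ(n) = n × ∏(1 - 1/p) for each prime p dividing n
φ(40) = 40 × (1 - 1/2) × (1 - 1/5) = 16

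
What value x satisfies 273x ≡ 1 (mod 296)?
193

gcd(273, 296) = 1, so the inverse exists.
Extended Euclidean algorithm on (296, 273):
296 = 1 × 273 + 23  ⟹  23 = (1)·296 + (-1)·273
273 = 11 × 23 + 20  ⟹  20 = (-11)·296 + (12)·273
23 = 1 × 20 + 3  ⟹  3 = (12)·296 + (-13)·273
20 = 6 × 3 + 2  ⟹  2 = (-83)·296 + (90)·273
3 = 1 × 2 + 1  ⟹  1 = (95)·296 + (-103)·273
So (-103)·273 ≡ 1 (mod 296), i.e. 273^(-1) ≡ -103 ≡ 193 (mod 296).
Check: 273 × 193 = 52689 ≡ 1 (mod 296)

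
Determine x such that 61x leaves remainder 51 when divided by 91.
x ≡ 62 (mod 91)

gcd(61, 91) = 1, which divides 51, so solutions exist.
Find 61^(-1) mod 91 by the extended Euclidean algorithm:
91 = 1 × 61 + 30  ⟹  30 = (1)·91 + (-1)·61
61 = 2 × 30 + 1  ⟹  1 = (-2)·91 + (3)·61
So (3)·61 ≡ 1 (mod 91), i.e. 61^(-1) ≡ 3 (mod 91).
x ≡ 3 × 51 = 153 ≡ 62 (mod 91).
Check: 61 × 62 = 3782 ≡ 51 (mod 91).
Unique solution: x ≡ 62 (mod 91)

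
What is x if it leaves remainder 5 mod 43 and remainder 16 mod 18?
736

Using Chinese Remainder Theorem:
M = 43 × 18 = 774
M1 = 18, M2 = 43
y1 = 18^(-1) mod 43 = 12
y2 = 43^(-1) mod 18 = 13
x = (5×18×12 + 16×43×13) mod 774 = 736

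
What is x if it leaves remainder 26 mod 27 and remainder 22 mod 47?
539

Using Chinese Remainder Theorem:
M = 27 × 47 = 1269
M1 = 47, M2 = 27
y1 = 47^(-1) mod 27 = 23
y2 = 27^(-1) mod 47 = 7
x = (26×47×23 + 22×27×7) mod 1269 = 539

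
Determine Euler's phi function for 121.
110

121 = 11^2
φ(n) = n × ∏(1 - 1/p) for each prime p dividing n
φ(121) = 121 × (1 - 1/11) = 110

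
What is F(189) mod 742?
212

Matrix identity: Q^n = [[F_(n+1), F_n], [F_n, F_(n-1)]] with Q = [[1,1],[1,0]].
n = 189 = 10111101₂. Square-and-multiply, entries mod 742:
Q^1 = [[1,1],[1,0]]
Q^2 = (Q^1)² = [[2,1],[1,1]]
Q^5 = (Q^2)²·Q = [[8,5],[5,3]]
Q^11 = (Q^5)²·Q = [[144,89],[89,55]]
Q^23 = (Q^11)²·Q = [[364,461],[461,645]]
Q^47 = (Q^23)²·Q = [[644,729],[729,657]]
Q^94 = (Q^47)² = [[127,153],[153,716]]
Q^189 = (Q^94)²·Q = [[83,212],[212,613]]
F_189 mod 742 = Q^189[0][1] = 212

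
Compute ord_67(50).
66

67 is prime, so ord(50) divides φ(67) = 66.
Divisors of 66: 1, 2, 3, 6, 11, 22, 33, 66.
Repeated squaring: 50^1 ≡ 50, 50^2 ≡ 21, 50^4 ≡ 39, 50^8 ≡ 47, 50^16 ≡ 65, 50^32 ≡ 4, 50^64 ≡ 16 (mod 67).
Test 50^d mod 67 for each divisor d in increasing order:
50^1 ≡ 50
50^2 ≡ 21
50^3 = 50^2·50^1 ≡ 45
50^6 = 50^4·50^2 ≡ 15
50^11 = 50^8·50^2·50^1 ≡ 38
50^22 = 50^16·50^4·50^2 ≡ 37
50^33 = 50^32·50^1 ≡ 66
50^66 = 50^64·50^2 ≡ 1  ← first divisor giving 1
The order is 66.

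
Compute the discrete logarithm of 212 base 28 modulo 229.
18

Baby-step giant-step with step n = ⌈√229⌉ = 16.
Baby steps 28^j mod 229 (j:value) for j=0..15: 0:1, 1:28, 2:97, 3:197, 4:20, 5:102, 6:108, 7:47, 8:171, 9:208, 10:99, 11:24, 12:214, 13:38, 14:148, 15:22.
Giant-step multiplier: 28^(-16) ≡ 28^(228-16) = 28^212 ≡ 129 (mod 229).
Giant steps γ_i = 212·129^i mod 229: γ_0=212, γ_1=97 (in table at j=2).
x = i·n + j = 1·16 + 2 = 18.
Check: 28^18 ≡ 212 (mod 229).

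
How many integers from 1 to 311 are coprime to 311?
310

311 = 311
φ(n) = n × ∏(1 - 1/p) for each prime p dividing n
φ(311) = 311 × (1 - 1/311) = 310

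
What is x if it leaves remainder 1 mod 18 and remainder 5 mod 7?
19

Using Chinese Remainder Theorem:
M = 18 × 7 = 126
M1 = 7, M2 = 18
y1 = 7^(-1) mod 18 = 13
y2 = 18^(-1) mod 7 = 2
x = (1×7×13 + 5×18×2) mod 126 = 19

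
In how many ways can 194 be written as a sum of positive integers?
2366022741845

p(n) counts ways to write n as a sum of positive integers (order ignored).
Euler's pentagonal recurrence: p(k) = p(k-1) + p(k-2) - p(k-5) - p(k-7) + p(k-12) + p(k-15) - ... (offsets j(3j∓1)/2, signs ++--, p(0)=1, p(<0)=0).
DP table for k = 0..193: p(0)=1, p(1)=1, p(2)=2, p(3)=3, p(4)=5, p(5)=7, p(6)=11, p(7)=15, p(8)=22, p(9)=30, p(10)=42, p(11)=56, p(12)=77, p(13)=101, p(14)=135, p(15)=176, p(16)=231, p(17)=297, p(18)=385, p(19)=490, p(20)=627, p(21)=792, p(22)=1002, p(23)=1255, p(24)=1575, p(25)=1958, p(26)=2436, p(27)=3010, p(28)=3718, p(29)=4565, p(30)=5604, p(31)=6842, p(32)=8349, p(33)=10143, p(34)=12310, p(35)=14883, p(36)=17977, p(37)=21637, p(38)=26015, p(39)=31185, p(40)=37338, p(41)=44583, p(42)=53174, p(43)=63261, p(44)=75175, p(45)=89134, p(46)=105558, p(47)=124754, p(48)=147273, p(49)=173525, p(50)=204226, p(51)=239943, p(52)=281589, p(53)=329931, p(54)=386155, p(55)=451276, p(56)=526823, p(57)=614154, p(58)=715220, p(59)=831820, p(60)=966467, p(61)=1121505, p(62)=1300156, p(63)=1505499, p(64)=1741630, p(65)=2012558, p(66)=2323520, p(67)=2679689, p(68)=3087735, p(69)=3554345, p(70)=4087968, p(71)=4697205, p(72)=5392783, p(73)=6185689, p(74)=7089500, p(75)=8118264, p(76)=9289091, p(77)=10619863, p(78)=12132164, p(79)=13848650, p(80)=15796476, p(81)=18004327, p(82)=20506255, p(83)=23338469, p(84)=26543660, p(85)=30167357, p(86)=34262962, p(87)=38887673, p(88)=44108109, p(89)=49995925, p(90)=56634173, p(91)=64112359, p(92)=72533807, p(93)=82010177, p(94)=92669720, p(95)=104651419, p(96)=118114304, p(97)=133230930, p(98)=150198136, p(99)=169229875, p(100)=190569292, p(101)=214481126, p(102)=241265379, p(103)=271248950, p(104)=304801365, p(105)=342325709, p(106)=384276336, p(107)=431149389, p(108)=483502844, p(109)=541946240, p(110)=607163746, p(111)=679903203, p(112)=761002156, p(113)=851376628, p(114)=952050665, p(115)=1064144451, p(116)=1188908248, p(117)=1327710076, p(118)=1482074143, p(119)=1653668665, p(120)=1844349560, p(121)=2056148051, p(122)=2291320912, p(123)=2552338241, p(124)=2841940500, p(125)=3163127352, p(126)=3519222692, p(127)=3913864295, p(128)=4351078600, p(129)=4835271870, p(130)=5371315400, p(131)=5964539504, p(132)=6620830889, p(133)=7346629512, p(134)=8149040695, p(135)=9035836076, p(136)=10015581680, p(137)=11097645016, p(138)=12292341831, p(139)=13610949895, p(140)=15065878135, p(141)=16670689208, p(142)=18440293320, p(143)=20390982757, p(144)=22540654445, p(145)=24908858009, p(146)=27517052599, p(147)=30388671978, p(148)=33549419497, p(149)=37027355200, p(150)=40853235313, p(151)=45060624582, p(152)=49686288421, p(153)=54770336324, p(154)=60356673280, p(155)=66493182097, p(156)=73232243759, p(157)=80630964769, p(158)=88751778802, p(159)=97662728555, p(160)=107438159466, p(161)=118159068427, p(162)=129913904637, p(163)=142798995930, p(164)=156919475295, p(165)=172389800255, p(166)=189334822579, p(167)=207890420102, p(168)=228204732751, p(169)=250438925115, p(170)=274768617130, p(171)=301384802048, p(172)=330495499613, p(173)=362326859895, p(174)=397125074750, p(175)=435157697830, p(176)=476715857290, p(177)=522115831195, p(178)=571701605655, p(179)=625846753120, p(180)=684957390936, p(181)=749474411781, p(182)=819876908323, p(183)=896684817527, p(184)=980462880430, p(185)=1071823774337, p(186)=1171432692373, p(187)=1280011042268, p(188)=1398341745571, p(189)=1527273599625, p(190)=1667727404093, p(191)=1820701100652, p(192)=1987276856363, p(193)=2168627105469.
Final step: p(194) = p(193) + p(192) - p(189) - p(187) + p(182) + p(179) - p(172) - p(168) + p(159) + p(154) - p(143) - p(137) + p(124) + p(117) - p(102) - p(94) + p(77) + p(68) - p(49) - p(39) + p(18) + p(7)
= 2168627105469 + 1987276856363 - 1527273599625 - 1280011042268 + 819876908323 + 625846753120 - 330495499613 - 228204732751 + 97662728555 + 60356673280 - 20390982757 - 11097645016 + 2841940500 + 1327710076 - 241265379 - 92669720 + 10619863 + 3087735 - 173525 - 31185 + 385 + 15
= 2366022741845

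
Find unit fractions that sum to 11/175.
1/16 + 1/2800

Greedy algorithm:
11/175: ceiling(175/11) = 16, use 1/16
1/2800: ceiling(2800/1) = 2800, use 1/2800
Result: 11/175 = 1/16 + 1/2800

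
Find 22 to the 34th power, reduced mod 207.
139

Repeated squaring. Binary of 34 = 100010.
22^1 ≡ 22 (mod 207); 22^2 ≡ 70 (mod 207); 22^4 ≡ 139 (mod 207); 22^8 ≡ 70 (mod 207); 22^16 ≡ 139 (mod 207); 22^32 ≡ 70 (mod 207)
22^34 = 22^2 × 22^32 ≡ 139 (mod 207)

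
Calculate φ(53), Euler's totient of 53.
52

53 = 53
φ(n) = n × ∏(1 - 1/p) for each prime p dividing n
φ(53) = 53 × (1 - 1/53) = 52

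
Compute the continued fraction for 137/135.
[1; 67, 2]

Euclidean algorithm steps:
137 = 1 × 135 + 2
135 = 67 × 2 + 1
2 = 2 × 1 + 0
Continued fraction: [1; 67, 2]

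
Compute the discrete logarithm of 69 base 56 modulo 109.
91

Baby-step giant-step with step n = ⌈√109⌉ = 11.
Baby steps 56^j mod 109 (j:value) for j=0..10: 0:1, 1:56, 2:84, 3:17, 4:80, 5:11, 6:71, 7:52, 8:78, 9:8, 10:12.
Giant-step multiplier: 56^(-11) ≡ 56^(108-11) = 56^97 ≡ 103 (mod 109).
Giant steps γ_i = 69·103^i mod 109: γ_0=69, γ_1=22, γ_2=86, γ_3=29, γ_4=44, γ_5=63, γ_6=58, γ_7=88, γ_8=17 (in table at j=3).
x = i·n + j = 8·11 + 3 = 91.
Check: 56^91 ≡ 69 (mod 109).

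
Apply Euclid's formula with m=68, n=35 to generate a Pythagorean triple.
(3399, 4760, 5849)

Euclid's formula: a = m² - n², b = 2mn, c = m² + n²
m = 68, n = 35
a = 68² - 35² = 4624 - 1225 = 3399
b = 2 × 68 × 35 = 4760
c = 68² + 35² = 4624 + 1225 = 5849
Verification: 3399² + 4760² = 11553201 + 22657600 = 34210801 = 5849² ✓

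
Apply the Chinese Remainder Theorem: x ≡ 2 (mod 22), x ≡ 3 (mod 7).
24

Using Chinese Remainder Theorem:
M = 22 × 7 = 154
M1 = 7, M2 = 22
y1 = 7^(-1) mod 22 = 19
y2 = 22^(-1) mod 7 = 1
x = (2×7×19 + 3×22×1) mod 154 = 24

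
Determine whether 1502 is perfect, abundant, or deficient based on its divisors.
deficient

Proper divisors of 1502: sum = 1 + 2 + 751 = 754
Since 754 < 1502, 1502 is deficient.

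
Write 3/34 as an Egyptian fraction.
1/12 + 1/204

Greedy algorithm:
3/34: ceiling(34/3) = 12, use 1/12
1/204: ceiling(204/1) = 204, use 1/204
Result: 3/34 = 1/12 + 1/204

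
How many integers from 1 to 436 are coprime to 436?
216

436 = 2^2 × 109
φ(n) = n × ∏(1 - 1/p) for each prime p dividing n
φ(436) = 436 × (1 - 1/2) × (1 - 1/109) = 216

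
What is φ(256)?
128

256 = 2^8
φ(n) = n × ∏(1 - 1/p) for each prime p dividing n
φ(256) = 256 × (1 - 1/2) = 128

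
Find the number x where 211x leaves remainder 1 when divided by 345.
121

gcd(211, 345) = 1, so the inverse exists.
Extended Euclidean algorithm on (345, 211):
345 = 1 × 211 + 134  ⟹  134 = (1)·345 + (-1)·211
211 = 1 × 134 + 77  ⟹  77 = (-1)·345 + (2)·211
134 = 1 × 77 + 57  ⟹  57 = (2)·345 + (-3)·211
77 = 1 × 57 + 20  ⟹  20 = (-3)·345 + (5)·211
57 = 2 × 20 + 17  ⟹  17 = (8)·345 + (-13)·211
20 = 1 × 17 + 3  ⟹  3 = (-11)·345 + (18)·211
17 = 5 × 3 + 2  ⟹  2 = (63)·345 + (-103)·211
3 = 1 × 2 + 1  ⟹  1 = (-74)·345 + (121)·211
So (121)·211 ≡ 1 (mod 345), i.e. 211^(-1) ≡ 121 (mod 345).
Check: 211 × 121 = 25531 ≡ 1 (mod 345)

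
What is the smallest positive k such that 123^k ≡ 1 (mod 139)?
138

139 is prime, so ord(123) divides φ(139) = 138.
Divisors of 138: 1, 2, 3, 6, 23, 46, 69, 138.
Repeated squaring: 123^1 ≡ 123, 123^2 ≡ 117, 123^4 ≡ 67, 123^8 ≡ 41, 123^16 ≡ 13, 123^32 ≡ 30, 123^64 ≡ 66, 123^128 ≡ 47 (mod 139).
Test 123^d mod 139 for each divisor d in increasing order:
123^1 ≡ 123
123^2 ≡ 117
123^3 = 123^2·123^1 ≡ 74
123^6 = 123^4·123^2 ≡ 55
123^23 = 123^16·123^4·123^2·123^1 ≡ 97
123^46 = 123^32·123^8·123^4·123^2 ≡ 96
123^69 = 123^64·123^4·123^1 ≡ 138
123^138 = 123^128·123^8·123^2 ≡ 1  ← first divisor giving 1
The order is 138.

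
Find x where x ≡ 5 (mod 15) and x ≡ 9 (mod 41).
50

Using Chinese Remainder Theorem:
M = 15 × 41 = 615
M1 = 41, M2 = 15
y1 = 41^(-1) mod 15 = 11
y2 = 15^(-1) mod 41 = 11
x = (5×41×11 + 9×15×11) mod 615 = 50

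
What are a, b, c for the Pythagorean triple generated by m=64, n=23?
(3567, 2944, 4625)

Euclid's formula: a = m² - n², b = 2mn, c = m² + n²
m = 64, n = 23
a = 64² - 23² = 4096 - 529 = 3567
b = 2 × 64 × 23 = 2944
c = 64² + 23² = 4096 + 529 = 4625
Verification: 3567² + 2944² = 12723489 + 8667136 = 21390625 = 4625² ✓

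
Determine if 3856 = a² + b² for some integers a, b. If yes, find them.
16² + 60² (a=16, b=60)

Factorization: 3856 = 2^4 × 241
By Fermat: n is sum of two squares iff every prime p ≡ 3 (mod 4) appears to even power.
All primes ≡ 3 (mod 4) appear to even power.
Search a = 0, 1, 2, … for 3856 - a² a perfect square: first hit at a = 16: 3856 - 256 = 3600 = 60².
3856 = 16² + 60² = 256 + 3600 ✓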